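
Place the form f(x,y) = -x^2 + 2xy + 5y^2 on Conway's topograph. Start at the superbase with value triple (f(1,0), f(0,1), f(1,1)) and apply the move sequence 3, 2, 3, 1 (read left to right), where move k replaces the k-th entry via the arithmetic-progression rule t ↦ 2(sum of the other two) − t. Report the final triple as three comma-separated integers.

start (-1,5,6) = (f(1,0),f(0,1),f(1,1))
replace slot 3: 2·((-1)+5) − 6 = 2 → (-1,5,2)
replace slot 2: 2·((-1)+2) − 5 = -3 → (-1,-3,2)
replace slot 3: 2·((-1)+(-3)) − 2 = -10 → (-1,-3,-10)
replace slot 1: 2·((-3)+(-10)) − (-1) = -25 → (-25,-3,-10)

-25,-3,-10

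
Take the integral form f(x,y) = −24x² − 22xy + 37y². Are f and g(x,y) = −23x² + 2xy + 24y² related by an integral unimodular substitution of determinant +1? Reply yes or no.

D₁ = 4036, D₂ = 2212
discriminants differ ⇒ not SL₂(ℤ)-equivalent

no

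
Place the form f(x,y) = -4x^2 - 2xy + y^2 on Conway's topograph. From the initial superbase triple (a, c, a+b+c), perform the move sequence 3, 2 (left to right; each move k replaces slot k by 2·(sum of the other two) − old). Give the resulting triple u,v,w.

start (-4,1,-5) = (f(1,0),f(0,1),f(1,1))
replace slot 3: 2·((-4)+1) − (-5) = -1 → (-4,1,-1)
replace slot 2: 2·((-4)+(-1)) − 1 = -11 → (-4,-11,-1)

-4,-11,-1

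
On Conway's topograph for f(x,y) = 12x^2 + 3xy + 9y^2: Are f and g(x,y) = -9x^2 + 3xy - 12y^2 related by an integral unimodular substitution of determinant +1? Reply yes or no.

D₁ = -423, D₂ = -423
f: flip: (12,3,9)→(9,-3,12)
f: reduced (well bottom): (9,-3,12) with a≤c, −a<b≤a
g is negative-definite; reduce −g:
−g: reduced (well bottom): (9,-3,12) with a≤c, −a<b≤a
flip sign back: reduced form of g is (-9,3,-12)
reduced forms (9, -3, 12) vs (-9, 3, -12) ⇒ inequivalent

no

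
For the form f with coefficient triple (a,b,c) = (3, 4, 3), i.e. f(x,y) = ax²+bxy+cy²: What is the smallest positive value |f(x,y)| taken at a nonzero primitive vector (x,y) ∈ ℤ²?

translate: b→-2 (≡4 mod 6), so (3,4,3)→(3,-2,2)
flip: (3,-2,2)→(2,2,3)
reduced (well bottom): (2,2,3) with a≤c, −a<b≤a
well minimum = a = 2

2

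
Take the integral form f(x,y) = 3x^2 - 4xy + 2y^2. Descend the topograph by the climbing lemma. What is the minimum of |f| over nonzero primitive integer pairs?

translate: b→2 (≡-4 mod 6), so (3,-4,2)→(3,2,1)
flip: (3,2,1)→(1,-2,3)
translate: b→0 (≡-2 mod 2), so (1,-2,3)→(1,0,2)
reduced (well bottom): (1,0,2) with a≤c, −a<b≤a
well minimum = a = 1

1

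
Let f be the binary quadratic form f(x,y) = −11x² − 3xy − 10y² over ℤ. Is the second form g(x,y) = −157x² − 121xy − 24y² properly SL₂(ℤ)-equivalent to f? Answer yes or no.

D₁ = -431, D₂ = -431
f is negative-definite; reduce −f:
−f: flip: (11,3,10)→(10,-3,11)
−f: reduced (well bottom): (10,-3,11) with a≤c, −a<b≤a
flip sign back: reduced form of f is (-10,3,-11)
g is negative-definite; reduce −g:
−g: flip: (157,121,24)→(24,-121,157)
−g: translate: b→23 (≡-121 mod 48), so (24,-121,157)→(24,23,10)
−g: flip: (24,23,10)→(10,-23,24)
−g: translate: b→-3 (≡-23 mod 20), so (10,-23,24)→(10,-3,11)
−g: reduced (well bottom): (10,-3,11) with a≤c, −a<b≤a
flip sign back: reduced form of g is (-10,3,-11)
reduced forms (-10, 3, -11) vs (-10, 3, -11) ⇒ equivalent

yes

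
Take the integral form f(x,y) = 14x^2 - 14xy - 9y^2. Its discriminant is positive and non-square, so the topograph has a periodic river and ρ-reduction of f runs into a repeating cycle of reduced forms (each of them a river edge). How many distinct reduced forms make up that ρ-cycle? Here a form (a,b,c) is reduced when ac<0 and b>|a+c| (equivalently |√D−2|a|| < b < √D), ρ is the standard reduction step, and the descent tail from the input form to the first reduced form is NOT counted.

D = 700, ⌊√D⌋ = 26
descent: ρ → (-9,14,14)  [lands on river]
river: ρ → (14,14,-9)
river: ρ → (-9,22,6)
river: ρ → (6,26,-1)
river: ρ → (-1,26,6)
river: ρ → (6,22,-9)
ρ-cycle length = 6 (tail of 1 descent step not counted)

6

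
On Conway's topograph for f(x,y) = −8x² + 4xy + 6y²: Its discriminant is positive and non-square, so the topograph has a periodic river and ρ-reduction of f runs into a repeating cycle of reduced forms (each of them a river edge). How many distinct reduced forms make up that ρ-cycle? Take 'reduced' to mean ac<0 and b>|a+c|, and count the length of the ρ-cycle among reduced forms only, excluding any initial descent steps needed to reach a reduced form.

D = 208, ⌊√D⌋ = 14
river: ρ → (6,8,-6)
river: ρ → (-6,4,8)
river: ρ → (8,12,-2)
river: ρ → (-2,12,8)
river: ρ → (8,4,-6)
river: ρ → (-6,8,6)
river: ρ → (6,4,-8)
river: ρ → (-8,12,2)
river: ρ → (2,12,-8)
river: ρ → (-8,4,6)
ρ-cycle length = 10 (tail of 0 descent steps not counted)

10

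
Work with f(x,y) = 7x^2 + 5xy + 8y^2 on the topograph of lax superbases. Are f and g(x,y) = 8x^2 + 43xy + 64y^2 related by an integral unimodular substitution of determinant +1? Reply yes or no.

D₁ = -199, D₂ = -199
f: reduced (well bottom): (7,5,8) with a≤c, −a<b≤a
g: translate: b→-5 (≡43 mod 16), so (8,43,64)→(8,-5,7)
g: flip: (8,-5,7)→(7,5,8)
g: reduced (well bottom): (7,5,8) with a≤c, −a<b≤a
reduced forms (7, 5, 8) vs (7, 5, 8) ⇒ equivalent

yes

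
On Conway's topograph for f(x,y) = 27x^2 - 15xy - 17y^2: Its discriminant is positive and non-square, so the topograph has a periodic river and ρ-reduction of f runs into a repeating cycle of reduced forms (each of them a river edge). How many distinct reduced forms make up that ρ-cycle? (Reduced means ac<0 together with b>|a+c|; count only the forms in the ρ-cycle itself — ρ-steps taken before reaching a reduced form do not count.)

D = 2061, ⌊√D⌋ = 45
descent: ρ → (-17,15,27)  [lands on river]
river: ρ → (27,39,-5)
river: ρ → (-5,41,19)
river: ρ → (19,35,-11)
river: ρ → (-11,31,25)
river: ρ → (25,19,-17)
ρ-cycle length = 6 (tail of 1 descent step not counted)

6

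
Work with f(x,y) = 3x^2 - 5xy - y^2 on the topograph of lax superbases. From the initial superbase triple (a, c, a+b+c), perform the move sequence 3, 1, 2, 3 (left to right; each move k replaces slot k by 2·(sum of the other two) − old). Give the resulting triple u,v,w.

start (3,-1,-3) = (f(1,0),f(0,1),f(1,1))
replace slot 3: 2·(3+(-1)) − (-3) = 7 → (3,-1,7)
replace slot 1: 2·((-1)+7) − 3 = 9 → (9,-1,7)
replace slot 2: 2·(9+7) − (-1) = 33 → (9,33,7)
replace slot 3: 2·(9+33) − 7 = 77 → (9,33,77)

9,33,77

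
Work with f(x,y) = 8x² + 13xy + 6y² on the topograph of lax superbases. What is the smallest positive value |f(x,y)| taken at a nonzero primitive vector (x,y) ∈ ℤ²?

translate: b→-3 (≡13 mod 16), so (8,13,6)→(8,-3,1)
flip: (8,-3,1)→(1,3,8)
translate: b→1 (≡3 mod 2), so (1,3,8)→(1,1,6)
reduced (well bottom): (1,1,6) with a≤c, −a<b≤a
well minimum = a = 1

1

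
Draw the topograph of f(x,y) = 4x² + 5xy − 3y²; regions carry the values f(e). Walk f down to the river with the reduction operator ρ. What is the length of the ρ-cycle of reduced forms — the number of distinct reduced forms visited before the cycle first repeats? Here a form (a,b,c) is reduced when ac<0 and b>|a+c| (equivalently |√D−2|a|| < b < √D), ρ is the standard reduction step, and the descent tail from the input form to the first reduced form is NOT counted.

D = 73, ⌊√D⌋ = 8
river: ρ → (-3,7,2)
river: ρ → (2,5,-6)
river: ρ → (-6,7,1)
river: ρ → (1,7,-6)
river: ρ → (-6,5,2)
river: ρ → (2,7,-3)
river: ρ → (-3,5,4)
river: ρ → (4,3,-4)
river: ρ → (-4,5,3)
river: ρ → (3,7,-2)
river: ρ → (-2,5,6)
river: ρ → (6,7,-1)
river: ρ → (-1,7,6)
river: ρ → (6,5,-2)
river: ρ → (-2,7,3)
river: ρ → (3,5,-4)
river: ρ → (-4,3,4)
river: ρ → (4,5,-3)
ρ-cycle length = 18 (tail of 0 descent steps not counted)

18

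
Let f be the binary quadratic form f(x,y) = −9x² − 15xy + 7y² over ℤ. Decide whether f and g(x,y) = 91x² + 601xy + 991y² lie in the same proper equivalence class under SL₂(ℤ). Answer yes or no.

D₁ = 477, D₂ = 477
river cycle of f (length 8): (7, 15, -9), (-9, 21, 1), (1, 21, -9), (-9, 15, 7), (7, 13, -11), (-11, 9, 9), (9, 9, -11), (-11, 13, 7)
river cycle of g (length 8): (7, 15, -9), (-9, 21, 1), (1, 21, -9), (-9, 15, 7), (7, 13, -11), (-11, 9, 9), (9, 9, -11), (-11, 13, 7)
cycles coincide ⇒ equivalent

yes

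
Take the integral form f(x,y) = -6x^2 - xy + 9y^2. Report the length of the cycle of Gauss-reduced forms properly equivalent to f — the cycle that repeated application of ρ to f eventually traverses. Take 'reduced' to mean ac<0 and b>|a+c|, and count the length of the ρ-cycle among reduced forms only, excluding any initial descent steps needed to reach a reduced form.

D = 217, ⌊√D⌋ = 14
descent: ρ → (9,1,-6)
descent: ρ → (-6,11,4)  [lands on river]
river: ρ → (4,13,-3)
river: ρ → (-3,11,8)
river: ρ → (8,5,-6)
river: ρ → (-6,7,7)
river: ρ → (7,7,-6)
river: ρ → (-6,5,8)
river: ρ → (8,11,-3)
river: ρ → (-3,13,4)
river: ρ → (4,11,-6)
river: ρ → (-6,13,2)
river: ρ → (2,11,-12)
river: ρ → (-12,13,1)
river: ρ → (1,13,-12)
river: ρ → (-12,11,2)
river: ρ → (2,13,-6)
ρ-cycle length = 16 (tail of 2 descent steps not counted)

16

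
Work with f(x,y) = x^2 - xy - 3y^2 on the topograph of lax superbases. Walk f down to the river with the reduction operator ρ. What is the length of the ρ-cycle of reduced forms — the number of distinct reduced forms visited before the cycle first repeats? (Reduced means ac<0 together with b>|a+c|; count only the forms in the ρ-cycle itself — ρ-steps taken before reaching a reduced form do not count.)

D = 13, ⌊√D⌋ = 3
descent: ρ → (-3,1,1)
descent: ρ → (1,3,-1)  [lands on river]
river: ρ → (-1,3,1)
ρ-cycle length = 2 (tail of 2 descent steps not counted)

2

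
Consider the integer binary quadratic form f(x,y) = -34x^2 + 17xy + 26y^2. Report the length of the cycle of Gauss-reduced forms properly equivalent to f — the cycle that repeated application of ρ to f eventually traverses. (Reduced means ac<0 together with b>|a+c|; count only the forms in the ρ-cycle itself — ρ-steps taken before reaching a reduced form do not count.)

D = 3825, ⌊√D⌋ = 61
river: ρ → (26,35,-25)
river: ρ → (-25,15,36)
river: ρ → (36,57,-4)
river: ρ → (-4,55,50)
river: ρ → (50,45,-9)
river: ρ → (-9,45,50)
river: ρ → (50,55,-4)
river: ρ → (-4,57,36)
river: ρ → (36,15,-25)
river: ρ → (-25,35,26)
river: ρ → (26,17,-34)
river: ρ → (-34,51,9)
river: ρ → (9,57,-16)
river: ρ → (-16,39,36)
river: ρ → (36,33,-19)
river: ρ → (-19,43,26)
river: ρ → (26,61,-1)
river: ρ → (-1,61,26)
river: ρ → (26,43,-19)
river: ρ → (-19,33,36)
river: ρ → (36,39,-16)
river: ρ → (-16,57,9)
river: ρ → (9,51,-34)
river: ρ → (-34,17,26)
ρ-cycle length = 24 (tail of 0 descent steps not counted)

24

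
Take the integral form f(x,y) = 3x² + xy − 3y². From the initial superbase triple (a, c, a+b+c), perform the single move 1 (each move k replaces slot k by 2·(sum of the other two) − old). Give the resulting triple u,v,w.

start (3,-3,1) = (f(1,0),f(0,1),f(1,1))
replace slot 1: 2·((-3)+1) − 3 = -7 → (-7,-3,1)

-7,-3,1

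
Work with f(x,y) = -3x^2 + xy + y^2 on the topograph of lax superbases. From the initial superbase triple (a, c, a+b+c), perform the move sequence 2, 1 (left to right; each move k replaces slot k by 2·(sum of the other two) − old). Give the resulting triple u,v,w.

start (-3,1,-1) = (f(1,0),f(0,1),f(1,1))
replace slot 2: 2·((-3)+(-1)) − 1 = -9 → (-3,-9,-1)
replace slot 1: 2·((-9)+(-1)) − (-3) = -17 → (-17,-9,-1)

-17,-9,-1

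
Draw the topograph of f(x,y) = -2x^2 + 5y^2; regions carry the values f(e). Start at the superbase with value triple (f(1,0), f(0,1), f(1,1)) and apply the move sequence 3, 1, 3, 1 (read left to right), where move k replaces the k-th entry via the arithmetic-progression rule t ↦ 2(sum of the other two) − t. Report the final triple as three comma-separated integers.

start (-2,5,3) = (f(1,0),f(0,1),f(1,1))
replace slot 3: 2·((-2)+5) − 3 = 3 → (-2,5,3)
replace slot 1: 2·(5+3) − (-2) = 18 → (18,5,3)
replace slot 3: 2·(18+5) − 3 = 43 → (18,5,43)
replace slot 1: 2·(5+43) − 18 = 78 → (78,5,43)

78,5,43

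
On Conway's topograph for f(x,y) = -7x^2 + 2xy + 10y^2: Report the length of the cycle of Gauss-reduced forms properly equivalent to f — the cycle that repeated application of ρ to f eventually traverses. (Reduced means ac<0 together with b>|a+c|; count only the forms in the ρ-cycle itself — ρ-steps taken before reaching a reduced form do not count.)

D = 284, ⌊√D⌋ = 16
descent: ρ → (10,-2,-7)
descent: ρ → (-7,16,1)  [lands on river]
river: ρ → (1,16,-7)
river: ρ → (-7,12,5)
river: ρ → (5,8,-11)
river: ρ → (-11,14,2)
river: ρ → (2,14,-11)
river: ρ → (-11,8,5)
river: ρ → (5,12,-7)
ρ-cycle length = 8 (tail of 2 descent steps not counted)

8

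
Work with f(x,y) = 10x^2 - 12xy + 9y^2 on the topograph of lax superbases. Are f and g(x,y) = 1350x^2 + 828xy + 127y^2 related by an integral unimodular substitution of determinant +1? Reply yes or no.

D₁ = -216, D₂ = -216
f: translate: b→8 (≡-12 mod 20), so (10,-12,9)→(10,8,7)
f: flip: (10,8,7)→(7,-8,10)
f: translate: b→6 (≡-8 mod 14), so (7,-8,10)→(7,6,9)
f: reduced (well bottom): (7,6,9) with a≤c, −a<b≤a
g: flip: (1350,828,127)→(127,-828,1350)
g: translate: b→-66 (≡-828 mod 254), so (127,-828,1350)→(127,-66,9)
g: flip: (127,-66,9)→(9,66,127)
g: translate: b→-6 (≡66 mod 18), so (9,66,127)→(9,-6,7)
g: flip: (9,-6,7)→(7,6,9)
g: reduced (well bottom): (7,6,9) with a≤c, −a<b≤a
reduced forms (7, 6, 9) vs (7, 6, 9) ⇒ equivalent

yes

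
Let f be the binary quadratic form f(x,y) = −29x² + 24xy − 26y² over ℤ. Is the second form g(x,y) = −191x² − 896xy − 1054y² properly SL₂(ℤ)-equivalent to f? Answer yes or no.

D₁ = -2440, D₂ = -2440
f is negative-definite; reduce −f:
−f: flip: (29,-24,26)→(26,24,29)
−f: reduced (well bottom): (26,24,29) with a≤c, −a<b≤a
flip sign back: reduced form of f is (-26,-24,-29)
g is negative-definite; reduce −g:
−g: translate: b→132 (≡896 mod 382), so (191,896,1054)→(191,132,26)
−g: flip: (191,132,26)→(26,-132,191)
−g: translate: b→24 (≡-132 mod 52), so (26,-132,191)→(26,24,29)
−g: reduced (well bottom): (26,24,29) with a≤c, −a<b≤a
flip sign back: reduced form of g is (-26,-24,-29)
reduced forms (-26, -24, -29) vs (-26, -24, -29) ⇒ equivalent

yes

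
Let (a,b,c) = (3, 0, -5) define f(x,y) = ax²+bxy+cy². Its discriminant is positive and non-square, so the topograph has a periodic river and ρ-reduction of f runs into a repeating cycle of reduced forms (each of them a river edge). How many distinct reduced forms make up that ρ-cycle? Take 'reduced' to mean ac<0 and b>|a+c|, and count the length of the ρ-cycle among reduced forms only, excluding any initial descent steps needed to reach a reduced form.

D = 60, ⌊√D⌋ = 7
descent: ρ → (-5,0,3)
descent: ρ → (3,6,-2)  [lands on river]
river: ρ → (-2,6,3)
ρ-cycle length = 2 (tail of 2 descent steps not counted)

2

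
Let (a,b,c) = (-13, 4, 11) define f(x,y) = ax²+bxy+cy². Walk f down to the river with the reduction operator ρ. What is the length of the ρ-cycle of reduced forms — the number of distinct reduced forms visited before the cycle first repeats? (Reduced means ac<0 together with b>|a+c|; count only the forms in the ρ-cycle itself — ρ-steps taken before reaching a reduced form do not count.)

D = 588, ⌊√D⌋ = 24
river: ρ → (11,18,-6)
river: ρ → (-6,18,11)
river: ρ → (11,4,-13)
river: ρ → (-13,22,2)
river: ρ → (2,22,-13)
river: ρ → (-13,4,11)
ρ-cycle length = 6 (tail of 0 descent steps not counted)

6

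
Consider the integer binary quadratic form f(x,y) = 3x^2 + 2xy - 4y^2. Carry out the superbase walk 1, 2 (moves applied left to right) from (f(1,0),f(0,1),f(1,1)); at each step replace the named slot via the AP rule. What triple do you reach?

start (3,-4,1) = (f(1,0),f(0,1),f(1,1))
replace slot 1: 2·((-4)+1) − 3 = -9 → (-9,-4,1)
replace slot 2: 2·((-9)+1) − (-4) = -12 → (-9,-12,1)

-9,-12,1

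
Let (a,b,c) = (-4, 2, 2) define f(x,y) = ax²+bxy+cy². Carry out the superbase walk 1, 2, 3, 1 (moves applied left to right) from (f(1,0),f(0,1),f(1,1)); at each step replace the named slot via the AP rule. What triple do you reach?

start (-4,2,0) = (f(1,0),f(0,1),f(1,1))
replace slot 1: 2·(2+0) − (-4) = 8 → (8,2,0)
replace slot 2: 2·(8+0) − 2 = 14 → (8,14,0)
replace slot 3: 2·(8+14) − 0 = 44 → (8,14,44)
replace slot 1: 2·(14+44) − 8 = 108 → (108,14,44)

108,14,44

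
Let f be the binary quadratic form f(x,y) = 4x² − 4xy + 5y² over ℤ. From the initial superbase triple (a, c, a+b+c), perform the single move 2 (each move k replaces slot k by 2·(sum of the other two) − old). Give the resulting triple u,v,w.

start (4,5,5) = (f(1,0),f(0,1),f(1,1))
replace slot 2: 2·(4+5) − 5 = 13 → (4,13,5)

4,13,5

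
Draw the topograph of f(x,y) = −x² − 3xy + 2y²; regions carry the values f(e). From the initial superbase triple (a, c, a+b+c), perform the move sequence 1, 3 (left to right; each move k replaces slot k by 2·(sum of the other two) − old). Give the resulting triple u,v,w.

start (-1,2,-2) = (f(1,0),f(0,1),f(1,1))
replace slot 1: 2·(2+(-2)) − (-1) = 1 → (1,2,-2)
replace slot 3: 2·(1+2) − (-2) = 8 → (1,2,8)

1,2,8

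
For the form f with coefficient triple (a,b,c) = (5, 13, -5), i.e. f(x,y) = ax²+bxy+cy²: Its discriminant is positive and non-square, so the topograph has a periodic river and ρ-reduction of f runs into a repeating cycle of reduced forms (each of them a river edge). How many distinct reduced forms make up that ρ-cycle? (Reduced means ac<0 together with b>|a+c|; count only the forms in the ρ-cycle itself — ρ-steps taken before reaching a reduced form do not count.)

D = 269, ⌊√D⌋ = 16
river: ρ → (-5,7,11)
river: ρ → (11,15,-1)
river: ρ → (-1,15,11)
river: ρ → (11,7,-5)
river: ρ → (-5,13,5)
river: ρ → (5,7,-11)
river: ρ → (-11,15,1)
river: ρ → (1,15,-11)
river: ρ → (-11,7,5)
river: ρ → (5,13,-5)
ρ-cycle length = 10 (tail of 0 descent steps not counted)

10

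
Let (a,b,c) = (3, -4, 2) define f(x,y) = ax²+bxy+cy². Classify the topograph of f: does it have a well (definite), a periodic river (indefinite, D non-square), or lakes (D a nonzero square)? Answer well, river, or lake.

D = b²−4ac = (-4)² − 4·3·2 = -8
D < 0 ⇒ definite ⇒ every region one sign ⇒ single well

well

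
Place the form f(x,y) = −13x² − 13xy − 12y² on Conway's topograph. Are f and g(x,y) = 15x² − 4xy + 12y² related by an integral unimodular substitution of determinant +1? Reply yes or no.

D₁ = -455, D₂ = -704
discriminants differ ⇒ not SL₂(ℤ)-equivalent

no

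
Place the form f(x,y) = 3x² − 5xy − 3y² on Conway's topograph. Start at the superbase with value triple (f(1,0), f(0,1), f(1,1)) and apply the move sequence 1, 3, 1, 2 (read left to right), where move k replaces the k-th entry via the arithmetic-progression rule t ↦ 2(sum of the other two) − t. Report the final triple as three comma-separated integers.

start (3,-3,-5) = (f(1,0),f(0,1),f(1,1))
replace slot 1: 2·((-3)+(-5)) − 3 = -19 → (-19,-3,-5)
replace slot 3: 2·((-19)+(-3)) − (-5) = -39 → (-19,-3,-39)
replace slot 1: 2·((-3)+(-39)) − (-19) = -65 → (-65,-3,-39)
replace slot 2: 2·((-65)+(-39)) − (-3) = -205 → (-65,-205,-39)

-65,-205,-39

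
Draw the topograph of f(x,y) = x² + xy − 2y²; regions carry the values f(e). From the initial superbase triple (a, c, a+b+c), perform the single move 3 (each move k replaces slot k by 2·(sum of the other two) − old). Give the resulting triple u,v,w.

start (1,-2,0) = (f(1,0),f(0,1),f(1,1))
replace slot 3: 2·(1+(-2)) − 0 = -2 → (1,-2,-2)

1,-2,-2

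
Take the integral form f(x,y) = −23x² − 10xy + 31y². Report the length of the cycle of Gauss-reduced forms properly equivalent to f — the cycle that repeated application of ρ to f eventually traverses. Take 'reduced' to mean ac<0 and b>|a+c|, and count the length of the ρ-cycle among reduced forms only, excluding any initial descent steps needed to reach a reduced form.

D = 2952, ⌊√D⌋ = 54
descent: ρ → (31,10,-23)  [lands on river]
river: ρ → (-23,36,18)
river: ρ → (18,36,-23)
river: ρ → (-23,10,31)
river: ρ → (31,52,-2)
river: ρ → (-2,52,31)
ρ-cycle length = 6 (tail of 1 descent step not counted)

6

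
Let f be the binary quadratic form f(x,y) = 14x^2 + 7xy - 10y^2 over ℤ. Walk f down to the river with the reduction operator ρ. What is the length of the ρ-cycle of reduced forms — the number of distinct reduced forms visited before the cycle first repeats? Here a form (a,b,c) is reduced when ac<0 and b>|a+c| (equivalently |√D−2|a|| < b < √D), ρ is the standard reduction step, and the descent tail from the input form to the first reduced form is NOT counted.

D = 609, ⌊√D⌋ = 24
river: ρ → (-10,13,11)
river: ρ → (11,9,-12)
river: ρ → (-12,15,8)
river: ρ → (8,17,-10)
river: ρ → (-10,23,2)
river: ρ → (2,21,-21)
river: ρ → (-21,21,2)
river: ρ → (2,23,-10)
river: ρ → (-10,17,8)
river: ρ → (8,15,-12)
river: ρ → (-12,9,11)
river: ρ → (11,13,-10)
river: ρ → (-10,7,14)
river: ρ → (14,21,-3)
river: ρ → (-3,21,14)
river: ρ → (14,7,-10)
ρ-cycle length = 16 (tail of 0 descent steps not counted)

16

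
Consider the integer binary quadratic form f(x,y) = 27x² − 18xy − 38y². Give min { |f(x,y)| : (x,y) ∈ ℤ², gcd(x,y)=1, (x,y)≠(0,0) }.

descent: ρ → (-38,18,27)  [lands on river]
river: ρ → (27,36,-29)
river: ρ → (-29,22,34)
river: ρ → (34,46,-17)
river: ρ → (-17,56,19)
river: ρ → (19,58,-14)
river: ρ → (-14,54,27)
river: ρ → (27,54,-14)
river: ρ → (-14,58,19)
river: ρ → (19,56,-17)
river: ρ → (-17,46,34)
river: ρ → (34,22,-29)
river: ρ → (-29,36,27)
river: ρ → (27,18,-38)
river: ρ → (-38,58,7)
river: ρ → (7,54,-54)
river: ρ → (-54,54,7)
river: ρ → (7,58,-38)
closes: descent 1, river 18
min |a| on river = 7

7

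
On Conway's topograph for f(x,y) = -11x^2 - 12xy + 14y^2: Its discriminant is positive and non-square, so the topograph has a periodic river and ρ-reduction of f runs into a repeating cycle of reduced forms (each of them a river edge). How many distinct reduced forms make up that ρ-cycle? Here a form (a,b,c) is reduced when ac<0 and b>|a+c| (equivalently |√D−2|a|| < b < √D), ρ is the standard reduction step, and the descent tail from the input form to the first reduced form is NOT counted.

D = 760, ⌊√D⌋ = 27
descent: ρ → (14,12,-11)  [lands on river]
river: ρ → (-11,10,15)
river: ρ → (15,20,-6)
river: ρ → (-6,16,21)
river: ρ → (21,26,-1)
river: ρ → (-1,26,21)
river: ρ → (21,16,-6)
river: ρ → (-6,20,15)
river: ρ → (15,10,-11)
river: ρ → (-11,12,14)
river: ρ → (14,16,-9)
river: ρ → (-9,20,10)
river: ρ → (10,20,-9)
river: ρ → (-9,16,14)
ρ-cycle length = 14 (tail of 1 descent step not counted)

14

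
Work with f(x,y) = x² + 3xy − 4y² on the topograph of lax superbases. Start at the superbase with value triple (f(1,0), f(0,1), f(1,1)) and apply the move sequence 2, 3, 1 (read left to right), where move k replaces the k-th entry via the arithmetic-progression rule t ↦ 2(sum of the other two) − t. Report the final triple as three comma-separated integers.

start (1,-4,0) = (f(1,0),f(0,1),f(1,1))
replace slot 2: 2·(1+0) − (-4) = 6 → (1,6,0)
replace slot 3: 2·(1+6) − 0 = 14 → (1,6,14)
replace slot 1: 2·(6+14) − 1 = 39 → (39,6,14)

39,6,14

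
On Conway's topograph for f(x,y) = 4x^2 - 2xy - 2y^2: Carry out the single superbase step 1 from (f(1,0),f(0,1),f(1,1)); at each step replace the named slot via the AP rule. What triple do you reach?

start (4,-2,0) = (f(1,0),f(0,1),f(1,1))
replace slot 1: 2·((-2)+0) − 4 = -8 → (-8,-2,0)

-8,-2,0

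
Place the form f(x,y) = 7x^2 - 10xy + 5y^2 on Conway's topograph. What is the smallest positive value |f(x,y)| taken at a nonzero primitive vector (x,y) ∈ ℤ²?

translate: b→4 (≡-10 mod 14), so (7,-10,5)→(7,4,2)
flip: (7,4,2)→(2,-4,7)
translate: b→0 (≡-4 mod 4), so (2,-4,7)→(2,0,5)
reduced (well bottom): (2,0,5) with a≤c, −a<b≤a
well minimum = a = 2

2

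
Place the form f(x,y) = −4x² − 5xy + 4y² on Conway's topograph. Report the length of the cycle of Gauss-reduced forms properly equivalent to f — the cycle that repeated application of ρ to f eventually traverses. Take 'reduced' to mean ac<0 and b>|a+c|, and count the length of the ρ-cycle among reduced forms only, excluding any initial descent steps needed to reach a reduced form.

D = 89, ⌊√D⌋ = 9
descent: ρ → (4,5,-4)  [lands on river]
river: ρ → (-4,3,5)
river: ρ → (5,7,-2)
river: ρ → (-2,9,1)
river: ρ → (1,9,-2)
river: ρ → (-2,7,5)
river: ρ → (5,3,-4)
river: ρ → (-4,5,4)
river: ρ → (4,3,-5)
river: ρ → (-5,7,2)
river: ρ → (2,9,-1)
river: ρ → (-1,9,2)
river: ρ → (2,7,-5)
river: ρ → (-5,3,4)
ρ-cycle length = 14 (tail of 1 descent step not counted)

14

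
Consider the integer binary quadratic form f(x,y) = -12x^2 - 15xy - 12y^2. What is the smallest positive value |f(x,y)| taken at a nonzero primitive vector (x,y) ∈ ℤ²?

translate: b→-9 (≡15 mod 24), so (12,15,12)→(12,-9,9)
flip: (12,-9,9)→(9,9,12)
reduced (well bottom): (9,9,12) with a≤c, −a<b≤a
well minimum |f| = |-9| = 9 (negative-definite)

9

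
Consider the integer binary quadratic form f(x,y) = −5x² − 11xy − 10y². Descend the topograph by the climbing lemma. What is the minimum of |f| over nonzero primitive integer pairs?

translate: b→1 (≡11 mod 10), so (5,11,10)→(5,1,4)
flip: (5,1,4)→(4,-1,5)
reduced (well bottom): (4,-1,5) with a≤c, −a<b≤a
well minimum |f| = |-4| = 4 (negative-definite)

4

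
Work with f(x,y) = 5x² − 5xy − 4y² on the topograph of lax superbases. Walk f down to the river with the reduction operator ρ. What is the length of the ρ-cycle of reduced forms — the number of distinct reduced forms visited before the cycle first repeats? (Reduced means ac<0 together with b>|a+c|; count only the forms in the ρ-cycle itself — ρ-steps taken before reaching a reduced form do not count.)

D = 105, ⌊√D⌋ = 10
descent: ρ → (-4,5,5)  [lands on river]
river: ρ → (5,5,-4)
river: ρ → (-4,3,6)
river: ρ → (6,9,-1)
river: ρ → (-1,9,6)
river: ρ → (6,3,-4)
ρ-cycle length = 6 (tail of 1 descent step not counted)

6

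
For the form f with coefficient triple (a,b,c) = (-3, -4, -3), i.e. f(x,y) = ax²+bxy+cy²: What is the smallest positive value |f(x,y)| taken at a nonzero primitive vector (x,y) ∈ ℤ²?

translate: b→-2 (≡4 mod 6), so (3,4,3)→(3,-2,2)
flip: (3,-2,2)→(2,2,3)
reduced (well bottom): (2,2,3) with a≤c, −a<b≤a
well minimum |f| = |-2| = 2 (negative-definite)

2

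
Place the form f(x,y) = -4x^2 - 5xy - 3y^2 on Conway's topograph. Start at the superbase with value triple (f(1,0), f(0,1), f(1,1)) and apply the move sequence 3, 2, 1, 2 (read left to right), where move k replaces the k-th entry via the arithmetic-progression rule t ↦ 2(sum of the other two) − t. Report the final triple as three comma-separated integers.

start (-4,-3,-12) = (f(1,0),f(0,1),f(1,1))
replace slot 3: 2·((-4)+(-3)) − (-12) = -2 → (-4,-3,-2)
replace slot 2: 2·((-4)+(-2)) − (-3) = -9 → (-4,-9,-2)
replace slot 1: 2·((-9)+(-2)) − (-4) = -18 → (-18,-9,-2)
replace slot 2: 2·((-18)+(-2)) − (-9) = -31 → (-18,-31,-2)

-18,-31,-2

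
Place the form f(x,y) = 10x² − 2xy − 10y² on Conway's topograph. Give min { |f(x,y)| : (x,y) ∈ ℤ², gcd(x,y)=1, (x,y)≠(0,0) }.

descent: ρ → (-10,2,10)  [lands on river]
river: ρ → (10,18,-2)
river: ρ → (-2,18,10)
river: ρ → (10,2,-10)
river: ρ → (-10,18,2)
river: ρ → (2,18,-10)
closes: descent 1, river 6
min |a| on river = 2

2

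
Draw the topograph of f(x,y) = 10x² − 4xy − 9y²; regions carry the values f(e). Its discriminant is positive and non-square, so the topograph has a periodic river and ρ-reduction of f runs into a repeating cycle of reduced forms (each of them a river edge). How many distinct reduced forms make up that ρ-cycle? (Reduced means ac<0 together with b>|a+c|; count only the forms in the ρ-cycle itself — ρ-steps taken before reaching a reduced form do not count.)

D = 376, ⌊√D⌋ = 19
descent: ρ → (-9,4,10)  [lands on river]
river: ρ → (10,16,-3)
river: ρ → (-3,14,15)
river: ρ → (15,16,-2)
river: ρ → (-2,16,15)
river: ρ → (15,14,-3)
river: ρ → (-3,16,10)
river: ρ → (10,4,-9)
river: ρ → (-9,14,5)
river: ρ → (5,16,-6)
river: ρ → (-6,8,13)
river: ρ → (13,18,-1)
river: ρ → (-1,18,13)
river: ρ → (13,8,-6)
river: ρ → (-6,16,5)
river: ρ → (5,14,-9)
ρ-cycle length = 16 (tail of 1 descent step not counted)

16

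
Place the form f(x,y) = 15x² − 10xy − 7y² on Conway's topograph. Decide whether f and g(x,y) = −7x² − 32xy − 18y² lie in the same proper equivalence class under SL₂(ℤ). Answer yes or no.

D₁ = 520, D₂ = 520
river cycle of f (length 10): (-7, 10, 15), (15, 20, -2), (-2, 20, 15), (15, 10, -7), (-7, 18, 7), (7, 10, -15), (-15, 20, 2), (2, 20, -15), (-15, 10, 7), (7, 18, -7)
river cycle of g (length 10): (7, 18, -7), (-7, 10, 15), (15, 20, -2), (-2, 20, 15), (15, 10, -7), (-7, 18, 7), (7, 10, -15), (-15, 20, 2), (2, 20, -15), (-15, 10, 7)
cycles coincide ⇒ equivalent

yes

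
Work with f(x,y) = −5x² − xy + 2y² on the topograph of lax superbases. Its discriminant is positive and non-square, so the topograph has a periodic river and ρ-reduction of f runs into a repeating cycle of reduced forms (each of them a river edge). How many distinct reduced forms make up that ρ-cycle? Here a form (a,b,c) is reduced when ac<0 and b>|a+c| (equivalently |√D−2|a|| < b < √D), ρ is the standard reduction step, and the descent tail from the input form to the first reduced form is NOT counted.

D = 41, ⌊√D⌋ = 6
descent: ρ → (2,5,-2)  [lands on river]
river: ρ → (-2,3,4)
river: ρ → (4,5,-1)
river: ρ → (-1,5,4)
river: ρ → (4,3,-2)
river: ρ → (-2,5,2)
river: ρ → (2,3,-4)
river: ρ → (-4,5,1)
river: ρ → (1,5,-4)
river: ρ → (-4,3,2)
ρ-cycle length = 10 (tail of 1 descent step not counted)

10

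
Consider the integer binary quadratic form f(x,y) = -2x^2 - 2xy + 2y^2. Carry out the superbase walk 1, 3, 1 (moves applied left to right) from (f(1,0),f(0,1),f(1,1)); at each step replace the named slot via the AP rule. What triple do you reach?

start (-2,2,-2) = (f(1,0),f(0,1),f(1,1))
replace slot 1: 2·(2+(-2)) − (-2) = 2 → (2,2,-2)
replace slot 3: 2·(2+2) − (-2) = 10 → (2,2,10)
replace slot 1: 2·(2+10) − 2 = 22 → (22,2,10)

22,2,10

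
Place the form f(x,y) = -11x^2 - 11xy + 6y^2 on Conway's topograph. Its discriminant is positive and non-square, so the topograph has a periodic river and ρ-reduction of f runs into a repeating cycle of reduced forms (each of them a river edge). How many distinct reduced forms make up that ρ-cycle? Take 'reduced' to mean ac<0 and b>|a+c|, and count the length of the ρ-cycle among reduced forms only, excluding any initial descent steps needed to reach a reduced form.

D = 385, ⌊√D⌋ = 19
descent: ρ → (6,11,-11)  [lands on river]
river: ρ → (-11,11,6)
river: ρ → (6,13,-9)
river: ρ → (-9,5,10)
river: ρ → (10,15,-4)
river: ρ → (-4,17,6)
river: ρ → (6,19,-1)
river: ρ → (-1,19,6)
river: ρ → (6,17,-4)
river: ρ → (-4,15,10)
river: ρ → (10,5,-9)
river: ρ → (-9,13,6)
ρ-cycle length = 12 (tail of 1 descent step not counted)

12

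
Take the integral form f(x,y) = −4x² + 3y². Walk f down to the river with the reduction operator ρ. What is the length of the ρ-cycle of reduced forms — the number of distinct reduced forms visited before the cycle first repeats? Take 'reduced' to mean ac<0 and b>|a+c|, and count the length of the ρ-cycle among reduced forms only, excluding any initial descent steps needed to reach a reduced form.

D = 48, ⌊√D⌋ = 6
descent: ρ → (3,6,-1)  [lands on river]
river: ρ → (-1,6,3)
ρ-cycle length = 2 (tail of 1 descent step not counted)

2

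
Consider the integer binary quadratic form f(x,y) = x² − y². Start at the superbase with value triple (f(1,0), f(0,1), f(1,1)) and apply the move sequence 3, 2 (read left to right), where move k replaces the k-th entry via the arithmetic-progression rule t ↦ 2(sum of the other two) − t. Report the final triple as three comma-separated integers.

start (1,-1,0) = (f(1,0),f(0,1),f(1,1))
replace slot 3: 2·(1+(-1)) − 0 = 0 → (1,-1,0)
replace slot 2: 2·(1+0) − (-1) = 3 → (1,3,0)

1,3,0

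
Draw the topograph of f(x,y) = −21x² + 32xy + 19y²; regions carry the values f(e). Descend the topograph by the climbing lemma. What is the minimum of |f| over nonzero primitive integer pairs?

river: ρ → (19,44,-9)
river: ρ → (-9,46,14)
river: ρ → (14,38,-21)
river: ρ → (-21,46,6)
river: ρ → (6,50,-5)
river: ρ → (-5,50,6)
river: ρ → (6,46,-21)
river: ρ → (-21,38,14)
river: ρ → (14,46,-9)
river: ρ → (-9,44,19)
river: ρ → (19,32,-21)
river: ρ → (-21,10,30)
river: ρ → (30,50,-1)
river: ρ → (-1,50,30)
river: ρ → (30,10,-21)
river: ρ → (-21,32,19)
closes: descent 0, river 16
min |a| on river = 1

1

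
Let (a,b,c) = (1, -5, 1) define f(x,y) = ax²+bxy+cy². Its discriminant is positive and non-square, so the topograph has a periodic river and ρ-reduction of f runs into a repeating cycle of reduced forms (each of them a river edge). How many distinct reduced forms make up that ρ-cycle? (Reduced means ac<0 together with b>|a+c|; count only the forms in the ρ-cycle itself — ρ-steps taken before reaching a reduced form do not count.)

D = 21, ⌊√D⌋ = 4
descent: ρ → (1,3,-3)  [lands on river]
river: ρ → (-3,3,1)
ρ-cycle length = 2 (tail of 1 descent step not counted)

2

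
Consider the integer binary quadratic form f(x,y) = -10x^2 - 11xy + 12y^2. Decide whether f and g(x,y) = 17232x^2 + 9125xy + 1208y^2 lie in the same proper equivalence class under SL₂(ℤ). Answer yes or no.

D₁ = 601, D₂ = 601
river cycle of f (length 66): (12, 11, -10), (-10, 9, 13), (13, 17, -6), (-6, 19, 10), (10, 21, -4), (-4, 19, 15), (15, 11, -8), (-8, 21, 5), (5, 19, -12), (-12, 5, 12), … (56 more)
river cycle of g (length 66): (12, 11, -10), (-10, 9, 13), (13, 17, -6), (-6, 19, 10), (10, 21, -4), (-4, 19, 15), (15, 11, -8), (-8, 21, 5), (5, 19, -12), (-12, 5, 12), … (56 more)
cycles coincide ⇒ equivalent

yes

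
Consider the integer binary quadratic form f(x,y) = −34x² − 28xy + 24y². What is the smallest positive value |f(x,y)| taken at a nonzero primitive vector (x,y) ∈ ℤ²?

descent: ρ → (24,28,-34)  [lands on river]
river: ρ → (-34,40,18)
river: ρ → (18,32,-42)
river: ρ → (-42,52,8)
river: ρ → (8,60,-14)
river: ρ → (-14,52,24)
river: ρ → (24,44,-22)
river: ρ → (-22,44,24)
river: ρ → (24,52,-14)
river: ρ → (-14,60,8)
river: ρ → (8,52,-42)
river: ρ → (-42,32,18)
river: ρ → (18,40,-34)
river: ρ → (-34,28,24)
river: ρ → (24,20,-38)
river: ρ → (-38,56,6)
river: ρ → (6,52,-56)
river: ρ → (-56,60,2)
river: ρ → (2,60,-56)
river: ρ → (-56,52,6)
river: ρ → (6,56,-38)
river: ρ → (-38,20,24)
closes: descent 1, river 22
min |a| on river = 2

2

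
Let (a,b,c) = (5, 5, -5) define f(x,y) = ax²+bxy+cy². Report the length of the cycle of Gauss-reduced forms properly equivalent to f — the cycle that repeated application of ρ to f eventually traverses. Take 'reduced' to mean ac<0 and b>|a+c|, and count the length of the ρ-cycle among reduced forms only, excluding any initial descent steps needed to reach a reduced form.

D = 125, ⌊√D⌋ = 11
river: ρ → (-5,5,5)
river: ρ → (5,5,-5)
ρ-cycle length = 2 (tail of 0 descent steps not counted)

2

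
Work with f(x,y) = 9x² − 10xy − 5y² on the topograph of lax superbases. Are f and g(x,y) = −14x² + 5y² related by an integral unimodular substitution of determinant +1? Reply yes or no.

D₁ = 280, D₂ = 280
river cycle of f (length 6): (-5, 10, 9), (9, 8, -6), (-6, 16, 1), (1, 16, -6), (-6, 8, 9), (9, 10, -5)
river cycle of g (length 6): (5, 10, -9), (-9, 8, 6), (6, 16, -1), (-1, 16, 6), (6, 8, -9), (-9, 10, 5)
cycles differ ⇒ inequivalent

no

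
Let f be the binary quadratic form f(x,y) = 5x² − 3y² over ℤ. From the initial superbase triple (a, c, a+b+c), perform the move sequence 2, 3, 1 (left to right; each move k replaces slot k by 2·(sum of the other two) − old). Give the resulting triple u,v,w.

start (5,-3,2) = (f(1,0),f(0,1),f(1,1))
replace slot 2: 2·(5+2) − (-3) = 17 → (5,17,2)
replace slot 3: 2·(5+17) − 2 = 42 → (5,17,42)
replace slot 1: 2·(17+42) − 5 = 113 → (113,17,42)

113,17,42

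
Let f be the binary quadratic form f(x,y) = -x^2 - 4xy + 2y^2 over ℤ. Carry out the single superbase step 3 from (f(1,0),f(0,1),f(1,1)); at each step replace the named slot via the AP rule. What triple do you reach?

start (-1,2,-3) = (f(1,0),f(0,1),f(1,1))
replace slot 3: 2·((-1)+2) − (-3) = 5 → (-1,2,5)

-1,2,5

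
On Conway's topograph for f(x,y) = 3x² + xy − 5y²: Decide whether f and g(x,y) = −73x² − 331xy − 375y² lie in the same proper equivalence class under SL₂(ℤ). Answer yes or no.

D₁ = 61, D₂ = 61
river cycle of f (length 6): (3, 7, -1), (-1, 7, 3), (3, 5, -3), (-3, 7, 1), (1, 7, -3), (-3, 5, 3)
river cycle of g (length 6): (3, 7, -1), (-1, 7, 3), (3, 5, -3), (-3, 7, 1), (1, 7, -3), (-3, 5, 3)
cycles coincide ⇒ equivalent

yes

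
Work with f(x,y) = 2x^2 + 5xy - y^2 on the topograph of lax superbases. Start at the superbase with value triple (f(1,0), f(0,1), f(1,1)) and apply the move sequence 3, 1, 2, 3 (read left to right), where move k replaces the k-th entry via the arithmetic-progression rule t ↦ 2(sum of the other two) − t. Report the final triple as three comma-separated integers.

start (2,-1,6) = (f(1,0),f(0,1),f(1,1))
replace slot 3: 2·(2+(-1)) − 6 = -4 → (2,-1,-4)
replace slot 1: 2·((-1)+(-4)) − 2 = -12 → (-12,-1,-4)
replace slot 2: 2·((-12)+(-4)) − (-1) = -31 → (-12,-31,-4)
replace slot 3: 2·((-12)+(-31)) − (-4) = -82 → (-12,-31,-82)

-12,-31,-82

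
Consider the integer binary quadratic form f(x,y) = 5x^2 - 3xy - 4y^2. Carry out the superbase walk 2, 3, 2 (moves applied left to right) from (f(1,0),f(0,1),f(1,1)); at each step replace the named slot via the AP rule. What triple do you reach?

start (5,-4,-2) = (f(1,0),f(0,1),f(1,1))
replace slot 2: 2·(5+(-2)) − (-4) = 10 → (5,10,-2)
replace slot 3: 2·(5+10) − (-2) = 32 → (5,10,32)
replace slot 2: 2·(5+32) − 10 = 64 → (5,64,32)

5,64,32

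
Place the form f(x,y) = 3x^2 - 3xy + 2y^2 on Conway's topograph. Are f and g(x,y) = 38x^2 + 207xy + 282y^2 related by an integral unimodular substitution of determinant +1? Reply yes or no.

D₁ = -15, D₂ = -15
f: translate: b→3 (≡-3 mod 6), so (3,-3,2)→(3,3,2)
f: flip: (3,3,2)→(2,-3,3)
f: translate: b→1 (≡-3 mod 4), so (2,-3,3)→(2,1,2)
f: reduced (well bottom): (2,1,2) with a≤c, −a<b≤a
g: translate: b→-21 (≡207 mod 76), so (38,207,282)→(38,-21,3)
g: flip: (38,-21,3)→(3,21,38)
g: translate: b→3 (≡21 mod 6), so (3,21,38)→(3,3,2)
g: flip: (3,3,2)→(2,-3,3)
g: translate: b→1 (≡-3 mod 4), so (2,-3,3)→(2,1,2)
g: reduced (well bottom): (2,1,2) with a≤c, −a<b≤a
reduced forms (2, 1, 2) vs (2, 1, 2) ⇒ equivalent

yes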